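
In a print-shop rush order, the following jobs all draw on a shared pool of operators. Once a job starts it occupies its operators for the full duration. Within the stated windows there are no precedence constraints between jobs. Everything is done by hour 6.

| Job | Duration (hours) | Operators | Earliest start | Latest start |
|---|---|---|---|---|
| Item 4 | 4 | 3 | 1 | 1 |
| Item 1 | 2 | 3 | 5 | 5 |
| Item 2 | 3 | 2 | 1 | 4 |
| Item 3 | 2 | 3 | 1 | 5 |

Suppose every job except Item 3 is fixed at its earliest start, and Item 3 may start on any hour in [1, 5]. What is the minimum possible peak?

Item 3@1: h1:8  h2:8  h3:5  h4:3  h5:3  h6:3 → peak 8
Item 3@2: h1:5  h2:8  h3:8  h4:3  h5:3  h6:3 → peak 8
Item 3@3: h1:5  h2:5  h3:8  h4:6  h5:3  h6:3 → peak 8
Item 3@4: h1:5  h2:5  h3:5  h4:6  h5:6  h6:3 → peak 6
Item 3@5: h1:5  h2:5  h3:5  h4:3  h5:6  h6:6 → peak 6
Best is Item 3@4, peak 6.

6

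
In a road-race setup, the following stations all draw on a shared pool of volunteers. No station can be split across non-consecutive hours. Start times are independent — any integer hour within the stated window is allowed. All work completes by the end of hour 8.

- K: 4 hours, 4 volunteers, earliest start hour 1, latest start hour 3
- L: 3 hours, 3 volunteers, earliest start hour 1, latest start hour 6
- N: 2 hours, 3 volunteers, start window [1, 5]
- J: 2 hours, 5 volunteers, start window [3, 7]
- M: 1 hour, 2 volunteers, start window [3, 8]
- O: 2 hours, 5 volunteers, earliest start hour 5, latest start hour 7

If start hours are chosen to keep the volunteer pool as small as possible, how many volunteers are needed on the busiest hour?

8

Early-start (K@1, L@1, N@1, J@3, M@3, O@5) gives peak 14: h1:10  h2:10  h3:14  h4:9  h5:5  h6:5  h7:0  h8:0.
Shift N→4, J→5, M→6, O→7.
Schedule K@1, L@1, N@4, J@5, M@6, O@7: h1:7  h2:7  h3:7  h4:7  h5:8  h6:7  h7:5  h8:5 — peak 8.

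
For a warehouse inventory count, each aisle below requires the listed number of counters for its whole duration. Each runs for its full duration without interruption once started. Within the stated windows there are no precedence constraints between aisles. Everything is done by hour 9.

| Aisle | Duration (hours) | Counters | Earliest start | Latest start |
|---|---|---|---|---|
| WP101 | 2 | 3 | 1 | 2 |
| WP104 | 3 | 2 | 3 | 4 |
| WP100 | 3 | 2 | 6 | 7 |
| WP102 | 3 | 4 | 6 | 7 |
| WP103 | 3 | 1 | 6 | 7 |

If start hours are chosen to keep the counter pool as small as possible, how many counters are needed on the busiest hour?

7

Schedule WP101@1, WP104@3, WP100@6, WP102@6, WP103@6: h1:3  h2:3  h3:2  h4:2  h5:2  h6:7  h7:7  h8:7  h9:0 — peak 7.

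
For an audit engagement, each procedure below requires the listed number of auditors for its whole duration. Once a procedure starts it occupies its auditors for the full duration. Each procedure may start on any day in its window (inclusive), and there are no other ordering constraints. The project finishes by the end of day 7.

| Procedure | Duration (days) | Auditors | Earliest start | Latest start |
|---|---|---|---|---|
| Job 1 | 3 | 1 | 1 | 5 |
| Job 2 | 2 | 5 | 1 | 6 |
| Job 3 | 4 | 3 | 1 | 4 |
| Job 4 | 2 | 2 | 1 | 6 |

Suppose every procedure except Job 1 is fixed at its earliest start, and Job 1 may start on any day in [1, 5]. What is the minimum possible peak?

10

Job 1@1: d1:11  d2:11  d3:4  d4:3  d5:0  d6:0  d7:0 → peak 11
Job 1@2: d1:10  d2:11  d3:4  d4:4  d5:0  d6:0  d7:0 → peak 11
Job 1@3: d1:10  d2:10  d3:4  d4:4  d5:1  d6:0  d7:0 → peak 10
Job 1@4: d1:10  d2:10  d3:3  d4:4  d5:1  d6:1  d7:0 → peak 10
Job 1@5: d1:10  d2:10  d3:3  d4:3  d5:1  d6:1  d7:1 → peak 10
Best is Job 1@3, peak 10.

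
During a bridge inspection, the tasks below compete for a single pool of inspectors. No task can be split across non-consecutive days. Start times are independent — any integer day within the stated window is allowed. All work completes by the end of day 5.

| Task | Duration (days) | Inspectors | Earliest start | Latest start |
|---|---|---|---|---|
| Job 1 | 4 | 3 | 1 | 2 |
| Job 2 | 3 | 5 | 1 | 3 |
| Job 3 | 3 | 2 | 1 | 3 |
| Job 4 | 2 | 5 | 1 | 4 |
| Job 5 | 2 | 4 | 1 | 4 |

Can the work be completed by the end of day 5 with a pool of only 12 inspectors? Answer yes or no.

yes

Schedule Job 1@1, Job 2@1, Job 3@1, Job 4@4, Job 5@4: d1:10  d2:10  d3:10  d4:12  d5:9 — peak 12 ≤ 12.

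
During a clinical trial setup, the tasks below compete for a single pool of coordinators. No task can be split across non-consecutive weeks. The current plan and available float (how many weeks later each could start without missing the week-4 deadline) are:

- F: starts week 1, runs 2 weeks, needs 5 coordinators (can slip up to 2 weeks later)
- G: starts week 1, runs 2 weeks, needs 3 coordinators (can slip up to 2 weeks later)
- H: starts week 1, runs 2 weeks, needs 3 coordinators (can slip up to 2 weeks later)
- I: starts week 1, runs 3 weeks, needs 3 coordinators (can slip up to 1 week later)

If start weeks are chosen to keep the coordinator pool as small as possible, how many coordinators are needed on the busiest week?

Early-start (F@1, G@1, H@1, I@1) gives peak 14: w1:14  w2:14  w3:3  w4:0.
Shift G→3, H→3.
Schedule F@1, G@3, H@3, I@1: w1:8  w2:8  w3:9  w4:6 — peak 9.

9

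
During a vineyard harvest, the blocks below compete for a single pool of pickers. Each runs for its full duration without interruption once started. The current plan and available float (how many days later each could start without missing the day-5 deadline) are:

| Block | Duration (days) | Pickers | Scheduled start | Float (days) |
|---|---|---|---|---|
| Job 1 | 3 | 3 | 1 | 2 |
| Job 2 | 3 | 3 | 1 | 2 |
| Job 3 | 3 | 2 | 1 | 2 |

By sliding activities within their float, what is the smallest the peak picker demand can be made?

Schedule Job 1@1, Job 2@1, Job 3@1: d1:8  d2:8  d3:8  d4:0  d5:0 — peak 8.

8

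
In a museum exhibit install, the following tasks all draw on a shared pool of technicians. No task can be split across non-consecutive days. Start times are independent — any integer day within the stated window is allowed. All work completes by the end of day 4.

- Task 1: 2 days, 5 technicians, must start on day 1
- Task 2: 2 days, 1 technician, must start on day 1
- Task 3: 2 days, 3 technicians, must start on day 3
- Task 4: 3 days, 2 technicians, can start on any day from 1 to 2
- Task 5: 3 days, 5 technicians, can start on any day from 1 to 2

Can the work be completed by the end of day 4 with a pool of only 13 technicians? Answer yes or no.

Schedule Task 1@1, Task 2@1, Task 3@3, Task 4@1, Task 5@1: d1:13  d2:13  d3:10  d4:3 — peak 13 ≤ 13.

yes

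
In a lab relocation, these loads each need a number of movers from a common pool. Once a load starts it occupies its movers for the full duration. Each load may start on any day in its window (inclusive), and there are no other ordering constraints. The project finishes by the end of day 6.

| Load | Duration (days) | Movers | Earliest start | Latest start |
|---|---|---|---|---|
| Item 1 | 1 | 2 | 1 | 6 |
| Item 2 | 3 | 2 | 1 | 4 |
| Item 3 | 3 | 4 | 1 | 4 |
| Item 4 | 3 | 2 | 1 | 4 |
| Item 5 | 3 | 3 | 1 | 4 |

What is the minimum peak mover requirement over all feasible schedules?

Early-start (Item 1@1, Item 2@1, Item 3@1, Item 4@1, Item 5@1) gives peak 13: d1:13  d2:11  d3:11  d4:0  d5:0  d6:0.
Shift Item 3→4, Item 5→2.
Schedule Item 1@1, Item 2@1, Item 3@4, Item 4@1, Item 5@2: d1:6  d2:7  d3:7  d4:7  d5:4  d6:4 — peak 7.

7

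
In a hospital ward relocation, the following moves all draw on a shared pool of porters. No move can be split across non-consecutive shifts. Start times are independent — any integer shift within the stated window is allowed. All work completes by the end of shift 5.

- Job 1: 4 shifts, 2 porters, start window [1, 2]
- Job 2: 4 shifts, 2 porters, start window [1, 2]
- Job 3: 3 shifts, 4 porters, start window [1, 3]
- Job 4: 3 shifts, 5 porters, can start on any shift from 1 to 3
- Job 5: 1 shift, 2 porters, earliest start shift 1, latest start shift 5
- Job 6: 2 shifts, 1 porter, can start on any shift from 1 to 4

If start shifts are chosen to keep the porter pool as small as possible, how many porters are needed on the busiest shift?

13

Early-start (Job 1@1, Job 2@1, Job 3@1, Job 4@1, Job 5@1, Job 6@1) gives peak 16: s1:16  s2:14  s3:13  s4:4  s5:0.
Shift Job 5→4, Job 6→4.
Schedule Job 1@1, Job 2@1, Job 3@1, Job 4@1, Job 5@4, Job 6@4: s1:13  s2:13  s3:13  s4:7  s5:1 — peak 13.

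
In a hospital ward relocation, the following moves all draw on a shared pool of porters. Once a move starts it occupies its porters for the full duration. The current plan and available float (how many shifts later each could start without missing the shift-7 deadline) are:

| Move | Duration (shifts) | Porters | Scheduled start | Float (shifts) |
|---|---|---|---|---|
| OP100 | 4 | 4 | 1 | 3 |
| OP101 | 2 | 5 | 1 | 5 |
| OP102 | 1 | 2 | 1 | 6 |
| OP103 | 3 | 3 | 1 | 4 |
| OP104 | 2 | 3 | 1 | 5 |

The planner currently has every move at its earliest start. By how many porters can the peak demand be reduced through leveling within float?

10

Early-start peak: s1:17  s2:15  s3:7  s4:4  s5:0  s6:0  s7:0 ⇒ 17.
Leveled (OP100@1, OP101@6, OP102@5, OP103@1, OP104@4): s1:7  s2:7  s3:7  s4:7  s5:5  s6:5  s7:5 ⇒ 7.
Reduction 17 − 7 = 10.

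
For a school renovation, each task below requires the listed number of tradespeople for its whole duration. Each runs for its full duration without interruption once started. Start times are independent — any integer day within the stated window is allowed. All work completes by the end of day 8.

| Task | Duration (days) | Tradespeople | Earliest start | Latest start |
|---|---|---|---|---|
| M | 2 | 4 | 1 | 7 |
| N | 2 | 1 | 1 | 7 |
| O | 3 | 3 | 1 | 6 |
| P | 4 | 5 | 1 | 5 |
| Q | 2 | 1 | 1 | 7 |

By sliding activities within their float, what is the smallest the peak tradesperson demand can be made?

Early-start (M@1, N@1, O@1, P@1, Q@1) gives peak 14: d1:14  d2:14  d3:8  d4:5  d5:0  d6:0  d7:0  d8:0.
Shift N→3, P→4, Q→3.
Schedule M@1, N@3, O@1, P@4, Q@3: d1:7  d2:7  d3:5  d4:7  d5:5  d6:5  d7:5  d8:0 — peak 7.

7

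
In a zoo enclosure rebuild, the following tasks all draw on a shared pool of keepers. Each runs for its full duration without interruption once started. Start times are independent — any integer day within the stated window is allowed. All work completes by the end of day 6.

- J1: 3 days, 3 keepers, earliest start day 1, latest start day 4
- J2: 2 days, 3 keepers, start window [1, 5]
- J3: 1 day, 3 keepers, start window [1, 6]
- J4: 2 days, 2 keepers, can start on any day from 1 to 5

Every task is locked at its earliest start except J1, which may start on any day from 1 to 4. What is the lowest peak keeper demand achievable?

8

J1@1: d1:11  d2:8  d3:3  d4:0  d5:0  d6:0 → peak 11
J1@2: d1:8  d2:8  d3:3  d4:3  d5:0  d6:0 → peak 8
J1@3: d1:8  d2:5  d3:3  d4:3  d5:3  d6:0 → peak 8
J1@4: d1:8  d2:5  d3:0  d4:3  d5:3  d6:3 → peak 8
Best is J1@2, peak 8.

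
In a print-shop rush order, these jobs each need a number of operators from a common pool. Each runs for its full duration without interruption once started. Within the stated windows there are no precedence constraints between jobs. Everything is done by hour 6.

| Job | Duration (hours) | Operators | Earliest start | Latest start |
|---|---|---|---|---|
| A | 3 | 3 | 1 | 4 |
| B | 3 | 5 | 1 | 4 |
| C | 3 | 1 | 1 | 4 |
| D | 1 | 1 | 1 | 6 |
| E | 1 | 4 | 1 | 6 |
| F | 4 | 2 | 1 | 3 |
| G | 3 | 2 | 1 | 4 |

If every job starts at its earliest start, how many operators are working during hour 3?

13

At early start, hour 3 has: A, B, C, F, G.
Demand: 3 + 5 + 1 + 2 + 2 = 13.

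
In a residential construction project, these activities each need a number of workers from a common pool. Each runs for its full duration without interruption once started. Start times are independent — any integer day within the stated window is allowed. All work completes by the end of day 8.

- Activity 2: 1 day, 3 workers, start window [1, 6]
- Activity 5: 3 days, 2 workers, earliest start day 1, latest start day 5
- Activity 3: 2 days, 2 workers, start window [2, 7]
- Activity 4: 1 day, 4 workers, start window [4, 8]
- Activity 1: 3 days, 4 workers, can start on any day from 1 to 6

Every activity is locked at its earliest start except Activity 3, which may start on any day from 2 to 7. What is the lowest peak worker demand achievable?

Activity 3@2: d1:9  d2:8  d3:8  d4:4  d5:0  d6:0  d7:0  d8:0 → peak 9
Activity 3@3: d1:9  d2:6  d3:8  d4:6  d5:0  d6:0  d7:0  d8:0 → peak 9
Activity 3@4: d1:9  d2:6  d3:6  d4:6  d5:2  d6:0  d7:0  d8:0 → peak 9
Activity 3@5: d1:9  d2:6  d3:6  d4:4  d5:2  d6:2  d7:0  d8:0 → peak 9
Activity 3@6: d1:9  d2:6  d3:6  d4:4  d5:0  d6:2  d7:2  d8:0 → peak 9
Activity 3@7: d1:9  d2:6  d3:6  d4:4  d5:0  d6:0  d7:2  d8:2 → peak 9
Best is Activity 3@2, peak 9.

9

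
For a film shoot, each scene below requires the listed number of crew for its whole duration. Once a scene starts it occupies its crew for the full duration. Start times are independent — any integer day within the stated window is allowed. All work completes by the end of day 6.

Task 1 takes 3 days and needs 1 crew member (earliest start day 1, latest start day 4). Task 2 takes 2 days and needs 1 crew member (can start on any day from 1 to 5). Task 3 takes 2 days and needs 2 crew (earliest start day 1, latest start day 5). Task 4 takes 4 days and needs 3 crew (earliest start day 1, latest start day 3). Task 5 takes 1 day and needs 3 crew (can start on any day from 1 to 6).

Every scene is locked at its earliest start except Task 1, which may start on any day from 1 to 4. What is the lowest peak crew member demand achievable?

Task 1@1: d1:10  d2:7  d3:4  d4:3  d5:0  d6:0 → peak 10
Task 1@2: d1:9  d2:7  d3:4  d4:4  d5:0  d6:0 → peak 9
Task 1@3: d1:9  d2:6  d3:4  d4:4  d5:1  d6:0 → peak 9
Task 1@4: d1:9  d2:6  d3:3  d4:4  d5:1  d6:1 → peak 9
Best is Task 1@2, peak 9.

9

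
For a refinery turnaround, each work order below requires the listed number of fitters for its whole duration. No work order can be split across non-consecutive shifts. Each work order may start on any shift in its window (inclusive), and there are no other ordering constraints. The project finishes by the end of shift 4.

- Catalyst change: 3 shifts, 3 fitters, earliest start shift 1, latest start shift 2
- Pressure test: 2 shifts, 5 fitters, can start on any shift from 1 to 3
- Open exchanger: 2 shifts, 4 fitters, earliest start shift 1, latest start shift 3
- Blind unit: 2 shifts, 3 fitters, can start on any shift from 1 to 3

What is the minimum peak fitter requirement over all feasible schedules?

Early-start (Catalyst change@1, Pressure test@1, Open exchanger@1, Blind unit@1) gives peak 15: s1:15  s2:15  s3:3  s4:0.
Shift Open exchanger→3, Blind unit→3.
Schedule Catalyst change@1, Pressure test@1, Open exchanger@3, Blind unit@3: s1:8  s2:8  s3:10  s4:7 — peak 10.

10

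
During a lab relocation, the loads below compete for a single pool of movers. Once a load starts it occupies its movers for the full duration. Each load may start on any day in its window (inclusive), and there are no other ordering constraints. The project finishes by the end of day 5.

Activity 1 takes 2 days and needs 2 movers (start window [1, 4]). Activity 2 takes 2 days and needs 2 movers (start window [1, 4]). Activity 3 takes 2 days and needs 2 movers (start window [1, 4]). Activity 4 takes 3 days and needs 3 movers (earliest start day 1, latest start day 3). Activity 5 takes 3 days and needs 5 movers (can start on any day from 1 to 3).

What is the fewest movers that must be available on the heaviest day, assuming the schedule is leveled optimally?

Early-start (Activity 1@1, Activity 2@1, Activity 3@1, Activity 4@1, Activity 5@1) gives peak 14: d1:14  d2:14  d3:8  d4:0  d5:0.
Shift Activity 4→3, Activity 5→3.
Schedule Activity 1@1, Activity 2@1, Activity 3@1, Activity 4@3, Activity 5@3: d1:6  d2:6  d3:8  d4:8  d5:8 — peak 8.
Total mover-days = 36 over 5 days ⇒ peak ≥ ⌈36/5⌉ = 8, so 8 is optimal.

8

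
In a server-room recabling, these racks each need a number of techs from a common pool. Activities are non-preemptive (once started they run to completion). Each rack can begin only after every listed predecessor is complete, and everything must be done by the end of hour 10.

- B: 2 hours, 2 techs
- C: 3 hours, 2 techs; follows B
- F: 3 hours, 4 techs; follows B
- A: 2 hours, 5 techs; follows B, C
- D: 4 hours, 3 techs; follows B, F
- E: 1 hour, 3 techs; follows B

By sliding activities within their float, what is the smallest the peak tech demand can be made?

Early-start (B@1, C@3, F@3, A@6, D@6, E@3) gives peak 9: h1:2  h2:2  h3:9  h4:6  h5:6  h6:8  h7:8  h8:3  h9:3  h10:0.
Shift E→8.
Schedule B@1, C@3, F@3, A@6, D@6, E@8: h1:2  h2:2  h3:6  h4:6  h5:6  h6:8  h7:8  h8:6  h9:3  h10:0 — peak 8.

8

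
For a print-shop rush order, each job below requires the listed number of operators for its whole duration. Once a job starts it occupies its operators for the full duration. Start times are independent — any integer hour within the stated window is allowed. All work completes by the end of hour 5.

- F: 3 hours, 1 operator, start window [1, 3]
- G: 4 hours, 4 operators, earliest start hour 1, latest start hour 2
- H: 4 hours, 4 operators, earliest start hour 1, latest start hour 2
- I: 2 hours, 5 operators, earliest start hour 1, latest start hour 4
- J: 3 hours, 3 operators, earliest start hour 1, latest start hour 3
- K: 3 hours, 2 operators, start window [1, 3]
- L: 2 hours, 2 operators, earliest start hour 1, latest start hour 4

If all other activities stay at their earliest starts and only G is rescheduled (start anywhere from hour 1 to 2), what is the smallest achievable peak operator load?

21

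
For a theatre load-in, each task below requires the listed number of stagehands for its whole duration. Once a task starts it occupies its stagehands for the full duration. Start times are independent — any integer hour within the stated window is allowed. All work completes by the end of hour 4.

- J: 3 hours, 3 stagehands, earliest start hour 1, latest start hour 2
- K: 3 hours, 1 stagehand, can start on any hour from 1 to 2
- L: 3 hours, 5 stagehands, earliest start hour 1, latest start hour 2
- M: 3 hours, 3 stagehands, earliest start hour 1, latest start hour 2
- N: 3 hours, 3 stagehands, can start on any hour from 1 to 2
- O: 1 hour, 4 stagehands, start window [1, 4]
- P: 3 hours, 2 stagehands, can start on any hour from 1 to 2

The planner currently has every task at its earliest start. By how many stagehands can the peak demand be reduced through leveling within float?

4

Early-start peak: h1:21  h2:17  h3:17  h4:0 ⇒ 21.
Leveled (J@1, K@1, L@1, M@1, N@1, O@4, P@1): h1:17  h2:17  h3:17  h4:4 ⇒ 17.
Reduction 21 − 17 = 4.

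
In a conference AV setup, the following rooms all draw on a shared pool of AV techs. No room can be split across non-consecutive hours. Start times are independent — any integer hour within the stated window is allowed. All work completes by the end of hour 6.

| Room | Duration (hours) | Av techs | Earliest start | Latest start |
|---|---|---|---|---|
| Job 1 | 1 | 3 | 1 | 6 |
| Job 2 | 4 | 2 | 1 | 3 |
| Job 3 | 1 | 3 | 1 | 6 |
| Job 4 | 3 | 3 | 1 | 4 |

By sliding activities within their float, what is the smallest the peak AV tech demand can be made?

Early-start (Job 1@1, Job 2@1, Job 3@1, Job 4@1) gives peak 11: h1:11  h2:5  h3:5  h4:2  h5:0  h6:0.
Shift Job 3→2, Job 4→3.
Schedule Job 1@1, Job 2@1, Job 3@2, Job 4@3: h1:5  h2:5  h3:5  h4:5  h5:3  h6:0 — peak 5.

5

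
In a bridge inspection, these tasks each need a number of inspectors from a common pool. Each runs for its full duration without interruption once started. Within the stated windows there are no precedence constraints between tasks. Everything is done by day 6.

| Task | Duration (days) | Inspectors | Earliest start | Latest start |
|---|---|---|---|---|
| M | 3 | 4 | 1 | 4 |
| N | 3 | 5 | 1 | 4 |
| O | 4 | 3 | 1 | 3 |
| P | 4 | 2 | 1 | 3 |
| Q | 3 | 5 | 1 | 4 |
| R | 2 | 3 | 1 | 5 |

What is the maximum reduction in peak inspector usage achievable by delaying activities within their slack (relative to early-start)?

Early-start peak: d1:22  d2:22  d3:19  d4:5  d5:0  d6:0 ⇒ 22.
Leveled (M@1, N@1, O@1, P@1, Q@4, R@4): d1:14  d2:14  d3:14  d4:13  d5:8  d6:5 ⇒ 14.
Reduction 22 − 14 = 8.

8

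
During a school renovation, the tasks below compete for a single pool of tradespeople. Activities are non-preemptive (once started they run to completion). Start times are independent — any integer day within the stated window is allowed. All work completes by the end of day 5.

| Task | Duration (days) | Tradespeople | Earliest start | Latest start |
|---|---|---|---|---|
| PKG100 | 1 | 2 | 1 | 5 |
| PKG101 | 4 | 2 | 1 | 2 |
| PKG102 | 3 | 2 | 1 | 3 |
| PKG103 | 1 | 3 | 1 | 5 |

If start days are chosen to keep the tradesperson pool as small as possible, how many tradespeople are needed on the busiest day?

4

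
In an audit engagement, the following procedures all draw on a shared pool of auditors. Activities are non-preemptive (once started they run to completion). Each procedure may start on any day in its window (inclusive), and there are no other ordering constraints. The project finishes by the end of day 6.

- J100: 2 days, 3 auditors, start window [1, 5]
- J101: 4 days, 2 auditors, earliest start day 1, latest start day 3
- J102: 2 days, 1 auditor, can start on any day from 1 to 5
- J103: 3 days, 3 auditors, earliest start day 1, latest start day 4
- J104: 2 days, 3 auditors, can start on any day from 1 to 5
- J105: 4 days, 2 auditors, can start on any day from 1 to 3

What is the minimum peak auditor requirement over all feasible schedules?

7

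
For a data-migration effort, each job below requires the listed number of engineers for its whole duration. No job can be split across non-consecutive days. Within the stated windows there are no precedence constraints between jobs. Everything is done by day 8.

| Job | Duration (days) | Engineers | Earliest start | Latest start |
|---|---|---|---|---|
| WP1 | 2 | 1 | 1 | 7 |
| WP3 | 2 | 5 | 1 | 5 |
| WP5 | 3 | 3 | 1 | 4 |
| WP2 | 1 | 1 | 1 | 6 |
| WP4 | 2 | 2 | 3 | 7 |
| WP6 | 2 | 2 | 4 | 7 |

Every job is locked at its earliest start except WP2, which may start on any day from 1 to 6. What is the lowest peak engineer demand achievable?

9

WP2@1: d1:10  d2:9  d3:5  d4:4  d5:2  d6:0  d7:0  d8:0 → peak 10
WP2@2: d1:9  d2:10  d3:5  d4:4  d5:2  d6:0  d7:0  d8:0 → peak 10
WP2@3: d1:9  d2:9  d3:6  d4:4  d5:2  d6:0  d7:0  d8:0 → peak 9
WP2@4: d1:9  d2:9  d3:5  d4:5  d5:2  d6:0  d7:0  d8:0 → peak 9
WP2@5: d1:9  d2:9  d3:5  d4:4  d5:3  d6:0  d7:0  d8:0 → peak 9
WP2@6: d1:9  d2:9  d3:5  d4:4  d5:2  d6:1  d7:0  d8:0 → peak 9
Best is WP2@3, peak 9.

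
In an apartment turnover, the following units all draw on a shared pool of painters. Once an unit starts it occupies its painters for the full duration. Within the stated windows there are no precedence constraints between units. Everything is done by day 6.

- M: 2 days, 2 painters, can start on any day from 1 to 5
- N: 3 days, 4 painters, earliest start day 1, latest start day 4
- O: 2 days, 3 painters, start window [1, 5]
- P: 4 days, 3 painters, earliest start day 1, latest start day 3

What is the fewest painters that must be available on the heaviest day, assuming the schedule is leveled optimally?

7

Early-start (M@1, N@1, O@1, P@1) gives peak 12: d1:12  d2:12  d3:7  d4:3  d5:0  d6:0.
Shift O→4, P→3.
Schedule M@1, N@1, O@4, P@3: d1:6  d2:6  d3:7  d4:6  d5:6  d6:3 — peak 7.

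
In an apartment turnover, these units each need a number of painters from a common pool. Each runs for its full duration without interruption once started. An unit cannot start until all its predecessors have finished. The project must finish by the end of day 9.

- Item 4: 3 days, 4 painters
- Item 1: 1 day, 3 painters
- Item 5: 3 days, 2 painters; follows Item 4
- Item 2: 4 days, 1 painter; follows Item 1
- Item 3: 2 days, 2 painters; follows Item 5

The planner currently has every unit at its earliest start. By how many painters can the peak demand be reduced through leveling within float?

Early-start peak: d1:7  d2:5  d3:5  d4:3  d5:3  d6:2  d7:2  d8:2  d9:0 ⇒ 7.
Leveled (Item 4@1, Item 1@4, Item 5@5, Item 2@5, Item 3@8): d1:4  d2:4  d3:4  d4:3  d5:3  d6:3  d7:3  d8:3  d9:2 ⇒ 4.
Reduction 7 − 4 = 3.

3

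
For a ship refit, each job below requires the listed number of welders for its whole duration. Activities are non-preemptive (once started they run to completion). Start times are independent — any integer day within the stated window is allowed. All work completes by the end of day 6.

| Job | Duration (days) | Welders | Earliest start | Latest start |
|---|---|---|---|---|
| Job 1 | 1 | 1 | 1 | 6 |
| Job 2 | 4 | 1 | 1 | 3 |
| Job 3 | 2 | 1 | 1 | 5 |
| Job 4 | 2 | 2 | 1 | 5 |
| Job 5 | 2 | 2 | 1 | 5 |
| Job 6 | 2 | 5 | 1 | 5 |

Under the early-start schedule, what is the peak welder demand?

12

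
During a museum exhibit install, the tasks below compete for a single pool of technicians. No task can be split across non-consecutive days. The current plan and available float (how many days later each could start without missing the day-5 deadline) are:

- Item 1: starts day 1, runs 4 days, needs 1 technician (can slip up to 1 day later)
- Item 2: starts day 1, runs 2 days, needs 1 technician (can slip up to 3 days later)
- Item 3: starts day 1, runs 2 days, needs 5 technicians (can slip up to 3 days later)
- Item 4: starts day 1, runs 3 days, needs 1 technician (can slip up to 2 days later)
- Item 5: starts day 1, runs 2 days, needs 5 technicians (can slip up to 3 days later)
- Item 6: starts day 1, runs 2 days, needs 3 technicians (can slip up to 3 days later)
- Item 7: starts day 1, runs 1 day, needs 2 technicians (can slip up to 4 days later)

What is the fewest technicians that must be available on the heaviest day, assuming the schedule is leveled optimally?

9

Early-start (Item 1@1, Item 2@1, Item 3@1, Item 4@1, Item 5@1, Item 6@1, Item 7@1) gives peak 18: d1:18  d2:16  d3:2  d4:1  d5:0.
Shift Item 5→3, Item 6→4, Item 7→3.
Schedule Item 1@1, Item 2@1, Item 3@1, Item 4@1, Item 5@3, Item 6@4, Item 7@3: d1:8  d2:8  d3:9  d4:9  d5:3 — peak 9.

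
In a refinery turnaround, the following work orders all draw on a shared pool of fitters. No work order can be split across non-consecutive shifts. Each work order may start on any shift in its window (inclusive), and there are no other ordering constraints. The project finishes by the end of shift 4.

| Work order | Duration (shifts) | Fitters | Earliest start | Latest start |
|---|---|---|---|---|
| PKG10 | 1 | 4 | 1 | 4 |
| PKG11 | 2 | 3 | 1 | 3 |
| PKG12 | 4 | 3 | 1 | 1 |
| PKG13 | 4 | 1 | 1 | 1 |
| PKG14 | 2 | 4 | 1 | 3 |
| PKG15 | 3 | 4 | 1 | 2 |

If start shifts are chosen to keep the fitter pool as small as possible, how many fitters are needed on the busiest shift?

Early-start (PKG10@1, PKG11@1, PKG12@1, PKG13@1, PKG14@1, PKG15@1) gives peak 19: s1:19  s2:15  s3:8  s4:4.
Shift PKG14→3, PKG15→2.
Schedule PKG10@1, PKG11@1, PKG12@1, PKG13@1, PKG14@3, PKG15@2: s1:11  s2:11  s3:12  s4:12 — peak 12.
Total fitter-shifts = 46 over 4 shifts ⇒ peak ≥ ⌈46/4⌉ = 12, so 12 is optimal.

12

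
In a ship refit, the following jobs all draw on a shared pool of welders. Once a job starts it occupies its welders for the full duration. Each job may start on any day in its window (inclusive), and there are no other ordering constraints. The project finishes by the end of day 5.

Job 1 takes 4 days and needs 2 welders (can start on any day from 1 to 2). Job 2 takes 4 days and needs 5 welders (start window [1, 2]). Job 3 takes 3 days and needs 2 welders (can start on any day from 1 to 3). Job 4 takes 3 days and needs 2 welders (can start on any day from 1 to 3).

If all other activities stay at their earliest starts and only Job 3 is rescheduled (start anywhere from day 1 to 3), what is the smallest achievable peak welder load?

11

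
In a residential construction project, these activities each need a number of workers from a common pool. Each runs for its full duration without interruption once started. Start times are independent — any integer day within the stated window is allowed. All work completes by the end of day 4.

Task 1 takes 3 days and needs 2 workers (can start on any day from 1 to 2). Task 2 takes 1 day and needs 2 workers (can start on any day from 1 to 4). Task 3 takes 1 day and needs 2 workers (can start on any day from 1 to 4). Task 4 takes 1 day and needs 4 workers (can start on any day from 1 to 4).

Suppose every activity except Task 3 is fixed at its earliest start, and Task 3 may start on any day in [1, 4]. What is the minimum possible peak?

Task 3@1: d1:10  d2:2  d3:2  d4:0 → peak 10
Task 3@2: d1:8  d2:4  d3:2  d4:0 → peak 8
Task 3@3: d1:8  d2:2  d3:4  d4:0 → peak 8
Task 3@4: d1:8  d2:2  d3:2  d4:2 → peak 8
Best is Task 3@2, peak 8.

8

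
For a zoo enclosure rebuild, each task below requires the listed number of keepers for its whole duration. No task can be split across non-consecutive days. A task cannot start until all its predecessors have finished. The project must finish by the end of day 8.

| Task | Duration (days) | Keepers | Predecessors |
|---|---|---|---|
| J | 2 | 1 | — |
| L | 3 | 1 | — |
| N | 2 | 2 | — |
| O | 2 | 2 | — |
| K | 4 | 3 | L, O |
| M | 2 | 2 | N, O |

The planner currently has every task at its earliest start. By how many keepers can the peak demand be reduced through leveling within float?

Early-start peak: d1:6  d2:6  d3:3  d4:5  d5:3  d6:3  d7:3  d8:0 ⇒ 6.
Leveled (J@1, L@1, N@1, O@3, K@5, M@5): d1:4  d2:4  d3:3  d4:2  d5:5  d6:5  d7:3  d8:3 ⇒ 5.
Reduction 6 − 5 = 1.

1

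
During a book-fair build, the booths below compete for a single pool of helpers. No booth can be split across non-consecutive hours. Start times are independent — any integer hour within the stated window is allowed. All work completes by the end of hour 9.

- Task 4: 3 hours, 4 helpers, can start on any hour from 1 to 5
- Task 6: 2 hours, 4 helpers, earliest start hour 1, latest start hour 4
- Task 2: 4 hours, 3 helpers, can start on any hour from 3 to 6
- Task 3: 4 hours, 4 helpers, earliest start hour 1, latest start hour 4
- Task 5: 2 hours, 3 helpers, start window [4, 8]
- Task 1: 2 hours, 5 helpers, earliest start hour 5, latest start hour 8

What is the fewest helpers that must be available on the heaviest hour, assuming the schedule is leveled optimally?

8

Early-start (Task 4@1, Task 6@1, Task 2@3, Task 3@1, Task 5@4, Task 1@5) gives peak 12: h1:12  h2:12  h3:11  h4:10  h5:11  h6:8  h7:0  h8:0  h9:0.
Shift Task 3→4, Task 5→7, Task 1→8.
Schedule Task 4@1, Task 6@1, Task 2@3, Task 3@4, Task 5@7, Task 1@8: h1:8  h2:8  h3:7  h4:7  h5:7  h6:7  h7:7  h8:8  h9:5 — peak 8.
Total helper-hours = 64 over 9 hours ⇒ peak ≥ ⌈64/9⌉ = 8, so 8 is optimal.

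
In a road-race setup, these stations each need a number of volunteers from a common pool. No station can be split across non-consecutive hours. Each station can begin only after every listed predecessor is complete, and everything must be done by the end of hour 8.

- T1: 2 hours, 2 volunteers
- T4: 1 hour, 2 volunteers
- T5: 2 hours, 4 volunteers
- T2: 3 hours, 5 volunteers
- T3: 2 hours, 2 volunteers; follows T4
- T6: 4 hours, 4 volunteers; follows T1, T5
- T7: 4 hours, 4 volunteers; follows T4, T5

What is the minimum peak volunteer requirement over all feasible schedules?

Early-start (T1@1, T4@1, T5@1, T2@1, T3@2, T6@3, T7@3) gives peak 15: h1:13  h2:13  h3:15  h4:8  h5:8  h6:8  h7:0  h8:0.
Shift T1→3, T2→2, T3→3, T6→5, T7→5.
Schedule T1@3, T4@1, T5@1, T2@2, T3@3, T6@5, T7@5: h1:6  h2:9  h3:9  h4:9  h5:8  h6:8  h7:8  h8:8 — peak 9.
Total volunteer-hours = 65 over 8 hours ⇒ peak ≥ ⌈65/8⌉ = 9, so 9 is optimal.

9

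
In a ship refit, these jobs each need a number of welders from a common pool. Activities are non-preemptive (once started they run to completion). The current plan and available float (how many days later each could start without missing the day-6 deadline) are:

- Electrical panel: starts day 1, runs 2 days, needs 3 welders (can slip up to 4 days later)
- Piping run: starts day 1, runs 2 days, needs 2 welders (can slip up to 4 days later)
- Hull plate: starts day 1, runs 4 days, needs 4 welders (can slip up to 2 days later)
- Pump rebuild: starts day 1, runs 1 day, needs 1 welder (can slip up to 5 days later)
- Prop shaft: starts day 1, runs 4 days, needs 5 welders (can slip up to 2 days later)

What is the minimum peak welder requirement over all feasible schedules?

Early-start (Electrical panel@1, Piping run@1, Hull plate@1, Pump rebuild@1, Prop shaft@1) gives peak 15: d1:15  d2:14  d3:9  d4:9  d5:0  d6:0.
Shift Pump rebuild→5, Prop shaft→3.
Schedule Electrical panel@1, Piping run@1, Hull plate@1, Pump rebuild@5, Prop shaft@3: d1:9  d2:9  d3:9  d4:9  d5:6  d6:5 — peak 9.

9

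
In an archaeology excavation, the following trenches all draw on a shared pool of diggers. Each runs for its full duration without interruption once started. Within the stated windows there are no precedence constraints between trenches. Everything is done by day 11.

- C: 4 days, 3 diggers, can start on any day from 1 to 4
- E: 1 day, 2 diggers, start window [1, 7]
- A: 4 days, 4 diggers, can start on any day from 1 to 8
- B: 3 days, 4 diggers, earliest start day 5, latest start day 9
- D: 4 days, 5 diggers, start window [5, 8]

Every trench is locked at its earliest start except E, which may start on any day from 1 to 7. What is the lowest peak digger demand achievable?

E@1: d1:9  d2:7  d3:7  d4:7  d5:9  d6:9  d7:9  d8:5  d9:0  d10:0  d11:0 → peak 9
E@2: d1:7  d2:9  d3:7  d4:7  d5:9  d6:9  d7:9  d8:5  d9:0  d10:0  d11:0 → peak 9
E@3: d1:7  d2:7  d3:9  d4:7  d5:9  d6:9  d7:9  d8:5  d9:0  d10:0  d11:0 → peak 9
E@4: d1:7  d2:7  d3:7  d4:9  d5:9  d6:9  d7:9  d8:5  d9:0  d10:0  d11:0 → peak 9
E@5: d1:7  d2:7  d3:7  d4:7  d5:11  d6:9  d7:9  d8:5  d9:0  d10:0  d11:0 → peak 11
E@6: d1:7  d2:7  d3:7  d4:7  d5:9  d6:11  d7:9  d8:5  d9:0  d10:0  d11:0 → peak 11
E@7: d1:7  d2:7  d3:7  d4:7  d5:9  d6:9  d7:11  d8:5  d9:0  d10:0  d11:0 → peak 11
Best is E@1, peak 9.

9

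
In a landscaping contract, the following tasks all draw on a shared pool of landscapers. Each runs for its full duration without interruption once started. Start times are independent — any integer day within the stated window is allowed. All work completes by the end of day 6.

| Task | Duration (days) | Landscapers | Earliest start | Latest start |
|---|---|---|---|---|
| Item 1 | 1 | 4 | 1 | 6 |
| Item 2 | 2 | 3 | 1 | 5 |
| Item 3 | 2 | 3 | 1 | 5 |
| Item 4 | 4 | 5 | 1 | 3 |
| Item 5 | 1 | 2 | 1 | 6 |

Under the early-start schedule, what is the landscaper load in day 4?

5

At early start, day 4 has: Item 4.
Demand: 5 = 5.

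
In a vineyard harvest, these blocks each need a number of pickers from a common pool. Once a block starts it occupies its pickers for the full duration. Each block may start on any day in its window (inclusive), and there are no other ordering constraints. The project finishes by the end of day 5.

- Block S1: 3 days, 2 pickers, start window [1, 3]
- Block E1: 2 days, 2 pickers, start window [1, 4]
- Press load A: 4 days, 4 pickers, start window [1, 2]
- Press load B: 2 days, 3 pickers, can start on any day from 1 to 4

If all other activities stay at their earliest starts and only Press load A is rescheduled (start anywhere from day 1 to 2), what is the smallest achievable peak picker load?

Press load A@1: d1:11  d2:11  d3:6  d4:4  d5:0 → peak 11
Press load A@2: d1:7  d2:11  d3:6  d4:4  d5:4 → peak 11
Best is Press load A@1, peak 11.

11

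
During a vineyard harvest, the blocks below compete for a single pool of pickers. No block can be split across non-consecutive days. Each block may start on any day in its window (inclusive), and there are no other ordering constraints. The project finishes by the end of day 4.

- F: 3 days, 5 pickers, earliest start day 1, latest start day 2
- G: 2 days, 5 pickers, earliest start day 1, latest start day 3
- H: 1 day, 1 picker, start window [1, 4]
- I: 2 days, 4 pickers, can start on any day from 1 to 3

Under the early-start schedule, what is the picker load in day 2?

14

At early start, day 2 has: F, G, I.
Demand: 5 + 5 + 4 = 14.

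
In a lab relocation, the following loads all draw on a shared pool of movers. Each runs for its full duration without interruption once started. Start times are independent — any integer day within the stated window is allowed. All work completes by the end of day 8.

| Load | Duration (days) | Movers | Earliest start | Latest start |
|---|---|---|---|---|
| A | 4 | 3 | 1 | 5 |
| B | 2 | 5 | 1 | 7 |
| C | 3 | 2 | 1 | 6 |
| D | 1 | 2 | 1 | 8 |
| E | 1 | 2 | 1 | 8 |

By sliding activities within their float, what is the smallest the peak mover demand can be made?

5

Early-start (A@1, B@1, C@1, D@1, E@1) gives peak 14: d1:14  d2:10  d3:5  d4:3  d5:0  d6:0  d7:0  d8:0.
Shift B→5, D→4, E→7.
Schedule A@1, B@5, C@1, D@4, E@7: d1:5  d2:5  d3:5  d4:5  d5:5  d6:5  d7:2  d8:0 — peak 5.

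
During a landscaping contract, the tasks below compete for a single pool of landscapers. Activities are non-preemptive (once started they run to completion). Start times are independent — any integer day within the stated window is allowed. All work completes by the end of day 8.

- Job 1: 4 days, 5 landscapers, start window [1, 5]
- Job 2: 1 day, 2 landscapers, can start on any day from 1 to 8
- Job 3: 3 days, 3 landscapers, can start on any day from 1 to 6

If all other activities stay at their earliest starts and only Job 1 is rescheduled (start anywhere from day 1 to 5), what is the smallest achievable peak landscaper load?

Job 1@1: d1:10  d2:8  d3:8  d4:5  d5:0  d6:0  d7:0  d8:0 → peak 10
Job 1@2: d1:5  d2:8  d3:8  d4:5  d5:5  d6:0  d7:0  d8:0 → peak 8
Job 1@3: d1:5  d2:3  d3:8  d4:5  d5:5  d6:5  d7:0  d8:0 → peak 8
Job 1@4: d1:5  d2:3  d3:3  d4:5  d5:5  d6:5  d7:5  d8:0 → peak 5
Job 1@5: d1:5  d2:3  d3:3  d4:0  d5:5  d6:5  d7:5  d8:5 → peak 5
Best is Job 1@4, peak 5.

5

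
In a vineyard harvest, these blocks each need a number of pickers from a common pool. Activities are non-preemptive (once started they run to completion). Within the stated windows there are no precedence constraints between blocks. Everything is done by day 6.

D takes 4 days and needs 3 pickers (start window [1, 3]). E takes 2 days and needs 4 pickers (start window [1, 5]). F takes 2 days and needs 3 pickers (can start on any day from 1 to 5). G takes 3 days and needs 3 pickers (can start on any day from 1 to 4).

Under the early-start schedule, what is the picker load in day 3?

At early start, day 3 has: D, G.
Demand: 3 + 3 = 6.

6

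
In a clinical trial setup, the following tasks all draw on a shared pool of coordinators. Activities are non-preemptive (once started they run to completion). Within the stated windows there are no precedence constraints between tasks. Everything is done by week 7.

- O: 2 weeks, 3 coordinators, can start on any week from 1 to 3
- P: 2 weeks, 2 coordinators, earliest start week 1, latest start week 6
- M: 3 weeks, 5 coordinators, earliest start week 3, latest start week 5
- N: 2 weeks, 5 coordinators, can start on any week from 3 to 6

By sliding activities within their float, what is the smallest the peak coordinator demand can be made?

5

Early-start (O@1, P@1, M@3, N@3) gives peak 10: w1:5  w2:5  w3:10  w4:10  w5:5  w6:0  w7:0.
Shift N→6.
Schedule O@1, P@1, M@3, N@6: w1:5  w2:5  w3:5  w4:5  w5:5  w6:5  w7:5 — peak 5.
Total coordinator-weeks = 35 over 7 weeks ⇒ peak ≥ ⌈35/7⌉ = 5, so 5 is optimal.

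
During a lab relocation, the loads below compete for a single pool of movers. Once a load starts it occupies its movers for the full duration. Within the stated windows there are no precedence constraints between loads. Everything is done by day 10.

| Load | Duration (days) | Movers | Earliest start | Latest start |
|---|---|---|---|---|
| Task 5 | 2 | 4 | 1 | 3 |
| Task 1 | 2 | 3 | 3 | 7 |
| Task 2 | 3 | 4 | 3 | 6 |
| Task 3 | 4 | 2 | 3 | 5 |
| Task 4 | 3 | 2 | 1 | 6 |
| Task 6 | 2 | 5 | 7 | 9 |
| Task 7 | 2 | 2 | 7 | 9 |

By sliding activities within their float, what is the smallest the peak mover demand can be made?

6

Early-start (Task 5@1, Task 1@3, Task 2@3, Task 3@3, Task 4@1, Task 6@7, Task 7@7) gives peak 11: d1:6  d2:6  d3:11  d4:9  d5:6  d6:2  d7:7  d8:7  d9:0  d10:0.
Shift Task 1→4, Task 2→6, Task 6→9.
Schedule Task 5@1, Task 1@4, Task 2@6, Task 3@3, Task 4@1, Task 6@9, Task 7@7: d1:6  d2:6  d3:4  d4:5  d5:5  d6:6  d7:6  d8:6  d9:5  d10:5 — peak 6.
Total mover-days = 54 over 10 days ⇒ peak ≥ ⌈54/10⌉ = 6, so 6 is optimal.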